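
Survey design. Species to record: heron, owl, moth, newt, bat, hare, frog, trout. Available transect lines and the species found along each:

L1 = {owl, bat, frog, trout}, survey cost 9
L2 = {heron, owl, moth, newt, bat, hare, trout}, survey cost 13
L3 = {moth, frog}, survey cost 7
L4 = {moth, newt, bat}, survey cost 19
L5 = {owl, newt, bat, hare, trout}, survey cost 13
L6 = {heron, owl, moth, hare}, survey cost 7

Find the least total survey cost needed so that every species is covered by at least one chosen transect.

L2, L3 cover every species at survey cost 13 + 7 = 20.
Any cover uses at least 2 transects; among all covering selections none totals below 20.

20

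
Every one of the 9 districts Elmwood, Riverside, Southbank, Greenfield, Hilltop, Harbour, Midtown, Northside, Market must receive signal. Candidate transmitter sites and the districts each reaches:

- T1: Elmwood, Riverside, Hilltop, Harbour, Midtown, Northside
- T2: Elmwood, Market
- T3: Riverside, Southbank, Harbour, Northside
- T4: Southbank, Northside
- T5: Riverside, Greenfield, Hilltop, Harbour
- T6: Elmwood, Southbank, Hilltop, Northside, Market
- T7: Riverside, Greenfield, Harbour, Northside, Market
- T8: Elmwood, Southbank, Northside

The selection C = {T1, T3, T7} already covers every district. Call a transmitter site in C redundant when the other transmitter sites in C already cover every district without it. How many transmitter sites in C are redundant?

Drop T1: Elmwood, Hilltop, Midtown uncovered — not redundant.
Drop T3: Southbank uncovered — not redundant.
Drop T7: Greenfield, Market uncovered — not redundant.
None of the transmitter sites in C is redundant.

0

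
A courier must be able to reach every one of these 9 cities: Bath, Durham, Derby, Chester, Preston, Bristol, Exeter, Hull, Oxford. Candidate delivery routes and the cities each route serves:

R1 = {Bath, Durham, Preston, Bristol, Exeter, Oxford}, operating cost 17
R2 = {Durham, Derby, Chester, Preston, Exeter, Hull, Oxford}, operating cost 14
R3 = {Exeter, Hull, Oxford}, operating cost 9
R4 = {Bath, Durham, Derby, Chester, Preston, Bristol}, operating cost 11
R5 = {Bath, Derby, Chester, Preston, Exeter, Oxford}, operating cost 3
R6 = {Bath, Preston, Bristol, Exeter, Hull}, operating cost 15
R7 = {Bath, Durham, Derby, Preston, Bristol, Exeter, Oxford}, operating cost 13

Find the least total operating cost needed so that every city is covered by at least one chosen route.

20

R3, R4 cover every city at operating cost 9 + 11 = 20.
Any cover uses at least 2 routes; among all covering selections none totals below 20.
Greedy by coverage-per-operating cost would pick R5, R4, R3 for 23 — worse than the optimum 20.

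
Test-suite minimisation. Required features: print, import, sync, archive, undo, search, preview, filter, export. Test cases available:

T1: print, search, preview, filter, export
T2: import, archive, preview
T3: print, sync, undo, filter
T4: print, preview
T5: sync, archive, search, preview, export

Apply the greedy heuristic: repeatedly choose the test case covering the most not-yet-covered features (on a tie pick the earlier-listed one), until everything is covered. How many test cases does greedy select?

Pick 1: T1 covers 5 new features (print, search, preview, filter, export).
Pick 2: T2 covers 2 new features (import, archive).
Pick 3: T3 covers 2 new features (sync, undo).
Greedy uses 3 test cases.

3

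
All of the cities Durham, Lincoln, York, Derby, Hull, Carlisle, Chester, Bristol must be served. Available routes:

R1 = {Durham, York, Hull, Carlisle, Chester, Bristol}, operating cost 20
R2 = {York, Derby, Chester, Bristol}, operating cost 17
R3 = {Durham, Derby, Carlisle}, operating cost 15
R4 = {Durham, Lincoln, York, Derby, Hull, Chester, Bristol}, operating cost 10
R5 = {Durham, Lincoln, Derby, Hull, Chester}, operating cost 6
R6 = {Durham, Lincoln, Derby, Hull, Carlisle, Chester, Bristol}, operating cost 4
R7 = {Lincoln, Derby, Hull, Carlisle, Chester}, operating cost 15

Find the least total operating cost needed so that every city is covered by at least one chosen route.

R4, R6 cover every city at operating cost 10 + 4 = 14.
Any cover uses at least 2 routes; among all covering selections none totals below 14.

14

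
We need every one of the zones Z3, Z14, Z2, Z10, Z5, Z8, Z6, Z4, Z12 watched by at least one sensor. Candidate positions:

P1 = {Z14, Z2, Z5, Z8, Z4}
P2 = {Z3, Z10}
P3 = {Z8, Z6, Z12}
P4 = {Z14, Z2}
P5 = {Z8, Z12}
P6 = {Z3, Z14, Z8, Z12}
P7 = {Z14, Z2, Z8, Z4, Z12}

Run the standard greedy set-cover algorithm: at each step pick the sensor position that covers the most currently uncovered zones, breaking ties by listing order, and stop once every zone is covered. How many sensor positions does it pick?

3

Pick 1: P1 covers 5 new zones (Z14, Z2, Z5, Z8, Z4).
Pick 2: P2 covers 2 new zones (Z3, Z10).
Pick 3: P3 covers 2 new zones (Z6, Z12).
Greedy uses 3 sensor positions.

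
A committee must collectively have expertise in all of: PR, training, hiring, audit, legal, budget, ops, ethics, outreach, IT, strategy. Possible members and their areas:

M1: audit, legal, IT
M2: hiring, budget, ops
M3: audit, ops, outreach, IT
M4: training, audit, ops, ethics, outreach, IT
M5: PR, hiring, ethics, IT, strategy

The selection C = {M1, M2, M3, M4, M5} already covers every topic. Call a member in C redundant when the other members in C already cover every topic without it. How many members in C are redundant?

1

Drop M1: legal uncovered — not redundant.
Drop M2: budget uncovered — not redundant.
Drop M3: the rest still cover every topic — redundant.
Drop M4: training uncovered — not redundant.
Drop M5: PR, strategy uncovered — not redundant.
1 redundant: M3.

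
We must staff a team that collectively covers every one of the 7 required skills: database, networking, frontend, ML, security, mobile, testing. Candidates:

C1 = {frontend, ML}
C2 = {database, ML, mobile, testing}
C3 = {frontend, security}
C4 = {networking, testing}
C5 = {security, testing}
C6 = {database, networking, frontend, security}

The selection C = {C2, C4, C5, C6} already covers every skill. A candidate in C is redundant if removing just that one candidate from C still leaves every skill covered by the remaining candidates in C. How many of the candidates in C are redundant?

Drop C2: ML, mobile uncovered — not redundant.
Drop C4: the rest still cover every skill — redundant.
Drop C5: the rest still cover every skill — redundant.
Drop C6: frontend uncovered — not redundant.
2 redundant: C4, C5.

2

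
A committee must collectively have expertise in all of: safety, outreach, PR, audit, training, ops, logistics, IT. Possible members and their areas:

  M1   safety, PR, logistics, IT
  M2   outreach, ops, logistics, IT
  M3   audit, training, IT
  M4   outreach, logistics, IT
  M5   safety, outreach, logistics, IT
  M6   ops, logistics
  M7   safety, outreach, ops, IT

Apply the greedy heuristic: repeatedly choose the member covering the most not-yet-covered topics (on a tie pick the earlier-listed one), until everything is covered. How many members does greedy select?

Pick 1: M1 covers 4 new topics (safety, PR, logistics, IT).
Pick 2: M2 covers 2 new topics (outreach, ops).
Pick 3: M3 covers 2 new topics (audit, training).
Greedy uses 3 members.

3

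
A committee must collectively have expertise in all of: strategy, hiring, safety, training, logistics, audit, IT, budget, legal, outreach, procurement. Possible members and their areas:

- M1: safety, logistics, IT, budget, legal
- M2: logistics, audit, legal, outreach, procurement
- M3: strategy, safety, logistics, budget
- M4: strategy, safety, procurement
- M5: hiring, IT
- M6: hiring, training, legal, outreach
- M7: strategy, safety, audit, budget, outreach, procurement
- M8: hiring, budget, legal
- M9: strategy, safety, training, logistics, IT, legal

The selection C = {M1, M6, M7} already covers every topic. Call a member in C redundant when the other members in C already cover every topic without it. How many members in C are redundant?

0

Drop M1: logistics, IT uncovered — not redundant.
Drop M6: hiring, training uncovered — not redundant.
Drop M7: strategy, audit, procurement uncovered — not redundant.
None of the members in C is redundant.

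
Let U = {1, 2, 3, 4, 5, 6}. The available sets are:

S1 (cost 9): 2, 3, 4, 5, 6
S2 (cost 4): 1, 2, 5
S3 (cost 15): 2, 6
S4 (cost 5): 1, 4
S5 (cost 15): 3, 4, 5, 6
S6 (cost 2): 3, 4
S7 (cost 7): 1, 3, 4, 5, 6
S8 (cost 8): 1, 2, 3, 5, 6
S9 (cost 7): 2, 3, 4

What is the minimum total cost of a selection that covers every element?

S6, S8 cover every element at cost 2 + 8 = 10.
Any cover uses at least 2 sets; among all covering selections none totals below 10.

10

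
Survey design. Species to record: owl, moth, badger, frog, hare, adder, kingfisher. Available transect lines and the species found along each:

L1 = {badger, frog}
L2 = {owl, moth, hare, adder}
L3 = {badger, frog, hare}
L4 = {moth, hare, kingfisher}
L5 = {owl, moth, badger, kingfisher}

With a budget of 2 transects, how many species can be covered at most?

Choosing L1, L2 covers {owl, moth, badger, frog, hare, adder} — 6 species.
No choice of 2 transects does better; here kingfisher is left uncovered.

6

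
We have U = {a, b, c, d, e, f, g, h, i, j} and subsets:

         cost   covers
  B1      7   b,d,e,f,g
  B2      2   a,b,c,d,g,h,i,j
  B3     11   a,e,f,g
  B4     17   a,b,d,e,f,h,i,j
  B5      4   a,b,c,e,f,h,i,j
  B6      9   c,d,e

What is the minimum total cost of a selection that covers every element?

B2, B5 cover every element at cost 2 + 4 = 6.
Any cover uses at least 2 sets; among all covering selections none totals below 6.

6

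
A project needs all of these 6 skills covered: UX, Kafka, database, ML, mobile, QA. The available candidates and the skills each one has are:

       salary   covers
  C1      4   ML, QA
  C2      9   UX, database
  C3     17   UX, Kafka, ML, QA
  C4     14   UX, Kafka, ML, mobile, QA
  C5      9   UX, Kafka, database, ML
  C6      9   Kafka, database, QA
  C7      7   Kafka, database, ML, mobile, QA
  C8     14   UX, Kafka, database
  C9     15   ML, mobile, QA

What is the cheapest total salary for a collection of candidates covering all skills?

16

C2, C7 cover every skill at salary 9 + 7 = 16.
Any cover uses at least 2 candidates; among all covering selections none totals below 16.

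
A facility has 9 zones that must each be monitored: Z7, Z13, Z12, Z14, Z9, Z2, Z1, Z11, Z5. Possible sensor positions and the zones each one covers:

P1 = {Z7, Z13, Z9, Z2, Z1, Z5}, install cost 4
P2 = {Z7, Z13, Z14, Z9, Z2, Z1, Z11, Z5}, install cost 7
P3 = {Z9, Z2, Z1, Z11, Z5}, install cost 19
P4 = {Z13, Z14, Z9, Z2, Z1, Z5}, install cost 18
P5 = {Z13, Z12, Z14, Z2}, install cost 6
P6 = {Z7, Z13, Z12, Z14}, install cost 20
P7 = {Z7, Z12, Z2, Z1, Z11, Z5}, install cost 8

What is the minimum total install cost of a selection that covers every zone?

P2, P5 cover every zone at install cost 7 + 6 = 13.
Any cover uses at least 2 sensor positions; among all covering selections none totals below 13.

13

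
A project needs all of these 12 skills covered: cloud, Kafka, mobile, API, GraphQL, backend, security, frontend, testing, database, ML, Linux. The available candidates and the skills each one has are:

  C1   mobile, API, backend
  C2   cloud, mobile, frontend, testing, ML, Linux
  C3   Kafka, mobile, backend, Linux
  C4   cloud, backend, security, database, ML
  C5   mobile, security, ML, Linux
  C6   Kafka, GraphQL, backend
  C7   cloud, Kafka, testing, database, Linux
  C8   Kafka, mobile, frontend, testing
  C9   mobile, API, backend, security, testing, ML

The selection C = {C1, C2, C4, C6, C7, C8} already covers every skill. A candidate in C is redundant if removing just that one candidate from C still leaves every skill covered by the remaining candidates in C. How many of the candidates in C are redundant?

Drop C1: API uncovered — not redundant.
Drop C2: the rest still cover every skill — redundant.
Drop C4: security uncovered — not redundant.
Drop C6: GraphQL uncovered — not redundant.
Drop C7: the rest still cover every skill — redundant.
Drop C8: the rest still cover every skill — redundant.
3 redundant: C2, C7, C8.

3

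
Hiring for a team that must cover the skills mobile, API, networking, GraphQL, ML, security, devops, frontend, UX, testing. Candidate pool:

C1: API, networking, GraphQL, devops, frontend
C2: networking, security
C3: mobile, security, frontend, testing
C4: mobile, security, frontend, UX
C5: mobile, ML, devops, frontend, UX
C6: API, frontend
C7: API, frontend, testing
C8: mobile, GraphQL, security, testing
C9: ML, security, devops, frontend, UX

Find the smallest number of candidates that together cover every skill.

3

C1, C3, C5 together cover {mobile, API, networking, GraphQL, ML, security, devops, frontend, UX, testing} — every skill.
No 2 of the 9 candidates cover everything (all 36 pairs fall short), so 3 is minimum.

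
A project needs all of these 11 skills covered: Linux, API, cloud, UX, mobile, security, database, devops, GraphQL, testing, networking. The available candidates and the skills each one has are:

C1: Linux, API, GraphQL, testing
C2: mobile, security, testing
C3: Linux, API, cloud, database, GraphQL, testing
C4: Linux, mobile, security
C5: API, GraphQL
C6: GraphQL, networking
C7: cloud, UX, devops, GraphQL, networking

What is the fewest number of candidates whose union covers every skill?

C2, C3, C7 together cover {Linux, API, cloud, UX, mobile, security, database, devops, GraphQL, testing, networking} — every skill.
No 2 of the 7 candidates cover everything (all 21 pairs fall short), so 3 is minimum.

3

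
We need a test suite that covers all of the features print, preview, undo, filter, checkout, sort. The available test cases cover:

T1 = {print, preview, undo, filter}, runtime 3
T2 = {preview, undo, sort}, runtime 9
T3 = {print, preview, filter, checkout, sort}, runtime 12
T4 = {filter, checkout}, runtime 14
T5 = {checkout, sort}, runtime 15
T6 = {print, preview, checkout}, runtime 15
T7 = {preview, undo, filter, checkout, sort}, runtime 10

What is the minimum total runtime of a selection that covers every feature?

T1, T7 cover every feature at runtime 3 + 10 = 13.
Any cover uses at least 2 test cases; among all covering selections none totals below 13.

13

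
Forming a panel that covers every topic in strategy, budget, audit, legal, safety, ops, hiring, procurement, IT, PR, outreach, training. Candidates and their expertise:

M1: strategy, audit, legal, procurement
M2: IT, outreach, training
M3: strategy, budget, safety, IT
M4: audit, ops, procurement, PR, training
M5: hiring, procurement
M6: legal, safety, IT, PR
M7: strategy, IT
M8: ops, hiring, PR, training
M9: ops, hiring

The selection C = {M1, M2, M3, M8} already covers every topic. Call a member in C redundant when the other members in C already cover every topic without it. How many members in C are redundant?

0

Drop M1: audit, legal, procurement uncovered — not redundant.
Drop M2: outreach uncovered — not redundant.
Drop M3: budget, safety uncovered — not redundant.
Drop M8: ops, hiring, PR uncovered — not redundant.
None of the members in C is redundant.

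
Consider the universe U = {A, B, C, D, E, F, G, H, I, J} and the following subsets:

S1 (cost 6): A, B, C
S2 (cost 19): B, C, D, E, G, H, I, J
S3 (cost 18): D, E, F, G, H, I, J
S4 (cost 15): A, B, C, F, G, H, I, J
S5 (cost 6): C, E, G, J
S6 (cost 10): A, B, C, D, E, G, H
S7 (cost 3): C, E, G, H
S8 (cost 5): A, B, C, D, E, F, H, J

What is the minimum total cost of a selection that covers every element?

S4, S8 cover every element at cost 15 + 5 = 20.
Any cover uses at least 2 sets; among all covering selections none totals below 20.
Greedy by coverage-per-cost would pick S8, S7, S4 for 23 — worse than the optimum 20.

20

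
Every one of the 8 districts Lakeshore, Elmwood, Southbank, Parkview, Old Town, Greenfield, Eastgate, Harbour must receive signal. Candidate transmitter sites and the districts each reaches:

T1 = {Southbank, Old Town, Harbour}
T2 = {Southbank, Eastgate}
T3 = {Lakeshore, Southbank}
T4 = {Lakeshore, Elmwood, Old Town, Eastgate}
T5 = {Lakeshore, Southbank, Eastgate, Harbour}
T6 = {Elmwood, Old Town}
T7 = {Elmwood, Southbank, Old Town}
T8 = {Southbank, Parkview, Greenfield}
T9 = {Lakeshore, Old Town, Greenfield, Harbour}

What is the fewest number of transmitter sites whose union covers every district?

T1, T4, T8 together cover {Lakeshore, Elmwood, Southbank, Parkview, Old Town, Greenfield, Eastgate, Harbour} — every district.
No 2 of the 9 transmitter sites cover everything (all 36 pairs fall short), so 3 is minimum.

3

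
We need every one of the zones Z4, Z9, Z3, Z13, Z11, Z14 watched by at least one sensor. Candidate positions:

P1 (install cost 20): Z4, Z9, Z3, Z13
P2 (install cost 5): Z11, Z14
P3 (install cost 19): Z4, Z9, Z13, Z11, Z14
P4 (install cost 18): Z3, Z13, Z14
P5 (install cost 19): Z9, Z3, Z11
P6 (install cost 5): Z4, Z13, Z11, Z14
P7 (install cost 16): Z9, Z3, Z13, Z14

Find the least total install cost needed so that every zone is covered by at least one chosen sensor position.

21

P6, P7 cover every zone at install cost 5 + 16 = 21.
Any cover uses at least 2 sensor positions; among all covering selections none totals below 21.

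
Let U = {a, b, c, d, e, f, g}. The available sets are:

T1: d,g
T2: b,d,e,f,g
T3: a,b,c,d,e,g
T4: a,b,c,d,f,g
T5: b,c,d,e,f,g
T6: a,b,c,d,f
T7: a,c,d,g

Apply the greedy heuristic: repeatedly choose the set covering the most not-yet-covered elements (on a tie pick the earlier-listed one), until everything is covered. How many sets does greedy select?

Pick 1: T3 covers 6 new elements (a, b, c, d, e, g).
Pick 2: T2 covers 1 new elements (f).
Greedy uses 2 sets.

2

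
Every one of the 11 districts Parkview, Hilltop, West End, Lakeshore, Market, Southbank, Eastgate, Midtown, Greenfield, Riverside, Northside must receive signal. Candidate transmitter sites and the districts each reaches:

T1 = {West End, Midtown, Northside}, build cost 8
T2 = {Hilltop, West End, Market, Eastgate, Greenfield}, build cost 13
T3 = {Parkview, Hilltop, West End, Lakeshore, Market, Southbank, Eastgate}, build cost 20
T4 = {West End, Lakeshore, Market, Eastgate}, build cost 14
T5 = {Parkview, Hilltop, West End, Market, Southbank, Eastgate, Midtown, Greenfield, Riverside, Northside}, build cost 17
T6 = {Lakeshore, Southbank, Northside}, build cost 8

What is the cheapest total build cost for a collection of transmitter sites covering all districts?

25

T5, T6 cover every district at build cost 17 + 8 = 25.
Any cover uses at least 2 transmitter sites; among all covering selections none totals below 25.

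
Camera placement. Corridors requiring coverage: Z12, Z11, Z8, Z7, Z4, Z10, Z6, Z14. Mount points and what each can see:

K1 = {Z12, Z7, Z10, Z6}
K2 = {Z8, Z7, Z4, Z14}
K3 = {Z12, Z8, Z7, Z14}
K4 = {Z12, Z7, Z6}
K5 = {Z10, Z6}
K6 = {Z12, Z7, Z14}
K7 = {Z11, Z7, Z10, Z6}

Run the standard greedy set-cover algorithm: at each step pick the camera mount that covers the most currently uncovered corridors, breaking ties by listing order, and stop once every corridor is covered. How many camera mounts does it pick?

3

Pick 1: K1 covers 4 new corridors (Z12, Z7, Z10, Z6).
Pick 2: K2 covers 3 new corridors (Z8, Z4, Z14).
Pick 3: K7 covers 1 new corridors (Z11).
Greedy uses 3 camera mounts.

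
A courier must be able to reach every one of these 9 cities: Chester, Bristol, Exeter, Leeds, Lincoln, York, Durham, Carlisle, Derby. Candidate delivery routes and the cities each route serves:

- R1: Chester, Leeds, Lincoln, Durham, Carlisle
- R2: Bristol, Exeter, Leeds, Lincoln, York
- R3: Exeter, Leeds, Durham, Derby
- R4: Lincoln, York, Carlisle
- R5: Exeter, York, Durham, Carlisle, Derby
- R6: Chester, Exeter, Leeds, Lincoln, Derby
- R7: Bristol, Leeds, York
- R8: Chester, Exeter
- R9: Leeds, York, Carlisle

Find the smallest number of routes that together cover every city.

3

R1, R2, R3 together cover {Chester, Bristol, Exeter, Leeds, Lincoln, York, Durham, Carlisle, Derby} — every city.
No 2 of the 9 routes cover everything (all 36 pairs fall short), so 3 is minimum.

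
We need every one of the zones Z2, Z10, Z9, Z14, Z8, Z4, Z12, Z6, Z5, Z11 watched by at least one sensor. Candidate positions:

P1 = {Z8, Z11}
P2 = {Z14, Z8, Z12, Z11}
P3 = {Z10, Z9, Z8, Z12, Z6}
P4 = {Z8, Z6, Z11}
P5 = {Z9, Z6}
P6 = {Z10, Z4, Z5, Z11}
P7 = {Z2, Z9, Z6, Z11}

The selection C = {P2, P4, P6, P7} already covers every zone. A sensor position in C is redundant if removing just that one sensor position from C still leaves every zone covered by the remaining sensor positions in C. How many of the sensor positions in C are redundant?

Drop P2: Z14, Z12 uncovered — not redundant.
Drop P4: the rest still cover every zone — redundant.
Drop P6: Z10, Z4, Z5 uncovered — not redundant.
Drop P7: Z2, Z9 uncovered — not redundant.
1 redundant: P4.

1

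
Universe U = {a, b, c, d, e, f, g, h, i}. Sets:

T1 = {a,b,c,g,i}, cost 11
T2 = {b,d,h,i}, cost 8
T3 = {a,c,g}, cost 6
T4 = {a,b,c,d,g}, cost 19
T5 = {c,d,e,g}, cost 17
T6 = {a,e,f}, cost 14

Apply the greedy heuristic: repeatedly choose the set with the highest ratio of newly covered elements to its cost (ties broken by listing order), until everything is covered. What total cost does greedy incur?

28

Pick 1: T2 adds 4 new (b, d, h, i) at cost 8 (ratio 4/8).
Pick 2: T3 adds 3 new (a, c, g) at cost 6 (ratio 3/6).
Pick 3: T6 adds 2 new (e, f) at cost 14 (ratio 2/14).
Greedy total cost: 8 + 6 + 14 = 28.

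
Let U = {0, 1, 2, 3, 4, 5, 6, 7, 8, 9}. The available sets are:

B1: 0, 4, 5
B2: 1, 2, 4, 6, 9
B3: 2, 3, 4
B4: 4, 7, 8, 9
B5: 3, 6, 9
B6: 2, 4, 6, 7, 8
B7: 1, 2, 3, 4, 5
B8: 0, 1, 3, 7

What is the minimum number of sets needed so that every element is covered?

4

B1, B2, B3, B4 together cover {0, 1, 2, 3, 4, 5, 6, 7, 8, 9} — every element.
No 3 of the 8 sets cover everything (all 56 triples fall short), so 4 is minimum.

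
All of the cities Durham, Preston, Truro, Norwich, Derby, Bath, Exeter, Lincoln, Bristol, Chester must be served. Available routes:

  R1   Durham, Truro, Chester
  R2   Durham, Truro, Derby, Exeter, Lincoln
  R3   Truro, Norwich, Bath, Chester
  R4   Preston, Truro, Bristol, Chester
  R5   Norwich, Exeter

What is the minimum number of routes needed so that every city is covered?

R2, R3, R4 together cover {Durham, Preston, Truro, Norwich, Derby, Bath, Exeter, Lincoln, Bristol, Chester} — every city.
No 2 of the 5 routes cover everything (all 10 pairs fall short), so 3 is minimum.

3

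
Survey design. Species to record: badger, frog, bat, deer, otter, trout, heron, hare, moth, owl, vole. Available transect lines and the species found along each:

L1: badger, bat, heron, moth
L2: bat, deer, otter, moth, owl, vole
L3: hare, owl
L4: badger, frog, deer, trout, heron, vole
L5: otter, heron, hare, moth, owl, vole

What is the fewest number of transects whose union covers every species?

3

L1, L4, L5 together cover {badger, frog, bat, deer, otter, trout, heron, hare, moth, owl, vole} — every species.
No 2 of the 5 transects cover everything (all 10 pairs fall short), so 3 is minimum.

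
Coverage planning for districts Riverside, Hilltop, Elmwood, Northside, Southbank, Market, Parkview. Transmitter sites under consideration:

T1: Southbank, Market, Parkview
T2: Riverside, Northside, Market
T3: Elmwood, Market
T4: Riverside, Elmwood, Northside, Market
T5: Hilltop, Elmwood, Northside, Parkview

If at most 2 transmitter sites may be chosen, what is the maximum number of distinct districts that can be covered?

Choosing T1, T4 covers {Riverside, Elmwood, Northside, Southbank, Market, Parkview} — 6 districts.
No choice of 2 transmitter sites does better; here Hilltop is left uncovered.

6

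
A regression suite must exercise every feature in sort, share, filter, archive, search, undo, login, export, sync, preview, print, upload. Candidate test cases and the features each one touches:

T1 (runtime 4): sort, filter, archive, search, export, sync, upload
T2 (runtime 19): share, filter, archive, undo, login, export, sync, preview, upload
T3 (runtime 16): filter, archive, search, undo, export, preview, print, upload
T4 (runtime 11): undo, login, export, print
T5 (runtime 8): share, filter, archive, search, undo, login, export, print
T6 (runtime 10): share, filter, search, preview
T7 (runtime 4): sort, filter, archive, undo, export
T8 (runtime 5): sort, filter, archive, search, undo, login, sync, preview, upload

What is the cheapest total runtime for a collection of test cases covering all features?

T5, T8 cover every feature at runtime 8 + 5 = 13.
Any cover uses at least 2 test cases; among all covering selections none totals below 13.

13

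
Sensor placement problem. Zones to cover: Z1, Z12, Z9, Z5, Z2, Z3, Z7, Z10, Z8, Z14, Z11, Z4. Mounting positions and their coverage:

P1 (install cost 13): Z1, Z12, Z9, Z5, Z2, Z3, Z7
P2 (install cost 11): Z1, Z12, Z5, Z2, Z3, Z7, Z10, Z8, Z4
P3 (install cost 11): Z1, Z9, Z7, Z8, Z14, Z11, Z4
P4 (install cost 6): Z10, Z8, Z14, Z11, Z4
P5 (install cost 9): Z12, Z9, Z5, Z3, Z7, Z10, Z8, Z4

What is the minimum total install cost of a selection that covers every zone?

P1, P4 cover every zone at install cost 13 + 6 = 19.
Any cover uses at least 2 sensor positions; among all covering selections none totals below 19.
Greedy by coverage-per-install cost would pick P5, P4, P2 for 26 — worse than the optimum 19.

19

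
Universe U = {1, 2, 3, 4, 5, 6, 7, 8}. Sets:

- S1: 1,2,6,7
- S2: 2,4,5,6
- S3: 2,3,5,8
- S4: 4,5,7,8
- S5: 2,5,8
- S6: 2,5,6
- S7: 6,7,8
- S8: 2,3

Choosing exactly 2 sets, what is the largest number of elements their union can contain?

7

Choosing S1, S3 covers {1, 2, 3, 5, 6, 7, 8} — 7 elements.
No choice of 2 sets does better; here 4 is left uncovered.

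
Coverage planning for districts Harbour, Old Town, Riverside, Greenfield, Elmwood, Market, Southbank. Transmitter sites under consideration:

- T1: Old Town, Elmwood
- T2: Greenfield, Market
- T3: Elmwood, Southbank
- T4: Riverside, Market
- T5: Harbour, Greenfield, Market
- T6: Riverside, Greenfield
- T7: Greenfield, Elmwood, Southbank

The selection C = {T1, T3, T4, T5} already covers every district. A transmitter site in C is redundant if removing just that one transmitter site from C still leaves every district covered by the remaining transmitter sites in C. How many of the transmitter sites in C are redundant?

Drop T1: Old Town uncovered — not redundant.
Drop T3: Southbank uncovered — not redundant.
Drop T4: Riverside uncovered — not redundant.
Drop T5: Harbour, Greenfield uncovered — not redundant.
None of the transmitter sites in C is redundant.

0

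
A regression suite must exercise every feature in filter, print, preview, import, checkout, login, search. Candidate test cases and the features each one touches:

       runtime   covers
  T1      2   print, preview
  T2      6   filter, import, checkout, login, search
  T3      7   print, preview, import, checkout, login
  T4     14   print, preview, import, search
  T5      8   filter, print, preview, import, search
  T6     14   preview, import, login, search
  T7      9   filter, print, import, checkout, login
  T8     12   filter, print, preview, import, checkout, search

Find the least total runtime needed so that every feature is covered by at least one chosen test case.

T1, T2 cover every feature at runtime 2 + 6 = 8.
Any cover uses at least 2 test cases; among all covering selections none totals below 8.

8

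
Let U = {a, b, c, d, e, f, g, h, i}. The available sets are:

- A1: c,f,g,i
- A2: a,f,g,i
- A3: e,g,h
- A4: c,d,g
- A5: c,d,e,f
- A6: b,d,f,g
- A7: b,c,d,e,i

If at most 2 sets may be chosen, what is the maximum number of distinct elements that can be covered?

8

Choosing A2, A7 covers {a, b, c, d, e, f, g, i} — 8 elements.
No choice of 2 sets does better; here h is left uncovered.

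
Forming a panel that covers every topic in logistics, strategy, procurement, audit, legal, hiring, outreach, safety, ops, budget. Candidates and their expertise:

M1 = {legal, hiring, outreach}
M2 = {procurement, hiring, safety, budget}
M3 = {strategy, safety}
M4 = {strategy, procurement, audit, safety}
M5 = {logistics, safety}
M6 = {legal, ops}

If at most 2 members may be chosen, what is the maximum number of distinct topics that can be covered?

Choosing M1, M4 covers {strategy, procurement, audit, legal, hiring, outreach, safety} — 7 topics.
No choice of 2 members does better; here logistics, ops, budget are left uncovered.

7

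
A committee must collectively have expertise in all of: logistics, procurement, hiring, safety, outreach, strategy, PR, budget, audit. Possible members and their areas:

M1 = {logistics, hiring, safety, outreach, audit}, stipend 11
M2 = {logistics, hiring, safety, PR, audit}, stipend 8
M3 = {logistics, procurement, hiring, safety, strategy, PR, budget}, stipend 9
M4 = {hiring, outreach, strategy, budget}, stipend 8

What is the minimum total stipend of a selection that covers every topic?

20

M1, M3 cover every topic at stipend 11 + 9 = 20.
Any cover uses at least 2 members; among all covering selections none totals below 20.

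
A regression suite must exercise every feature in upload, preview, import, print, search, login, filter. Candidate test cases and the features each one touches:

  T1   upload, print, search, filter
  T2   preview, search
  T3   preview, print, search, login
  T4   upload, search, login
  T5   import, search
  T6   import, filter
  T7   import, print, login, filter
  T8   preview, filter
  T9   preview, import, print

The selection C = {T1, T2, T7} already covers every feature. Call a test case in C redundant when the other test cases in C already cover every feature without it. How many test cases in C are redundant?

Drop T1: upload uncovered — not redundant.
Drop T2: preview uncovered — not redundant.
Drop T7: import, login uncovered — not redundant.
None of the test cases in C is redundant.

0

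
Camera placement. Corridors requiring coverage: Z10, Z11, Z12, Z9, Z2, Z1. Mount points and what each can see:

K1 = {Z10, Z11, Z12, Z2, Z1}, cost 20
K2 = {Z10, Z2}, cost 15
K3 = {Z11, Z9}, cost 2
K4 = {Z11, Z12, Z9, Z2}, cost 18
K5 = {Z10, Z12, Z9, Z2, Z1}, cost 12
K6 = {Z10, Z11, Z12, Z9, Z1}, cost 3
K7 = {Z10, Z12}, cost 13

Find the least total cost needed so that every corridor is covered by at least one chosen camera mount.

14

K3, K5 cover every corridor at cost 2 + 12 = 14.
Any cover uses at least 2 camera mounts; among all covering selections none totals below 14.
Greedy by coverage-per-cost would pick K6, K5 for 15 — worse than the optimum 14.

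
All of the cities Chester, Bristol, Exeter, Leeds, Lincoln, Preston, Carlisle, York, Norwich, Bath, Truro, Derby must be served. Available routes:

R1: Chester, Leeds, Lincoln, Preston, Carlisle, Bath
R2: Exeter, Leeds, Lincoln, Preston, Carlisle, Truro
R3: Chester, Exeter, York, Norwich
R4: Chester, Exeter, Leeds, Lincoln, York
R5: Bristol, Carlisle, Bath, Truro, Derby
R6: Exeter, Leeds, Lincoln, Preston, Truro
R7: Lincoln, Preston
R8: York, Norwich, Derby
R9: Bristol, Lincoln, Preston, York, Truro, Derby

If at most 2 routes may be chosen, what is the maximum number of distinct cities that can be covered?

10

Choosing R1, R9 covers {Chester, Bristol, Leeds, Lincoln, Preston, Carlisle, York, Bath, Truro, Derby} — 10 cities.
No choice of 2 routes does better; here Exeter, Norwich are left uncovered.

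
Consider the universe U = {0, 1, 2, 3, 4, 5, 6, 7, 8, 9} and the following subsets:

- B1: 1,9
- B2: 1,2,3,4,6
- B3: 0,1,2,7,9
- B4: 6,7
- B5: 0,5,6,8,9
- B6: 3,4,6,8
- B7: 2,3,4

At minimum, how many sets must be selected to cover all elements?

B2, B3, B5 together cover {0, 1, 2, 3, 4, 5, 6, 7, 8, 9} — every element.
No 2 of the 7 sets cover everything (all 21 pairs fall short), so 3 is minimum.

3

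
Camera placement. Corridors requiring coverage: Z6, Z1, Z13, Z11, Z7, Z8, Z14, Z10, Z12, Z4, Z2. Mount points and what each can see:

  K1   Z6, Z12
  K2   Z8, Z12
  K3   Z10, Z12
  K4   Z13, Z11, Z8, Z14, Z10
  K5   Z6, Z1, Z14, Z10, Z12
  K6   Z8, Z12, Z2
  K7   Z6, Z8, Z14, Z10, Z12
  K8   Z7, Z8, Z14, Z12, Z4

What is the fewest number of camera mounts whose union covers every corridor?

4

K4, K5, K6, K8 together cover {Z6, Z1, Z13, Z11, Z7, Z8, Z14, Z10, Z12, Z4, Z2} — every corridor.
No 3 of the 8 camera mounts cover everything (all 56 triples fall short), so 4 is minimum.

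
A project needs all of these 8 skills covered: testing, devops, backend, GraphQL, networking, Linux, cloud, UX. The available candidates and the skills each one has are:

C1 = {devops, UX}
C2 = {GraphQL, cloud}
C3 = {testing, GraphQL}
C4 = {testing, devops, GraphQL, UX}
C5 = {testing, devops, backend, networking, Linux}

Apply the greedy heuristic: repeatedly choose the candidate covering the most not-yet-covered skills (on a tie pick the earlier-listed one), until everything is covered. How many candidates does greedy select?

3

Pick 1: C5 covers 5 new skills (testing, devops, backend, networking, Linux).
Pick 2: C2 covers 2 new skills (GraphQL, cloud).
Pick 3: C1 covers 1 new skills (UX).
Greedy uses 3 candidates.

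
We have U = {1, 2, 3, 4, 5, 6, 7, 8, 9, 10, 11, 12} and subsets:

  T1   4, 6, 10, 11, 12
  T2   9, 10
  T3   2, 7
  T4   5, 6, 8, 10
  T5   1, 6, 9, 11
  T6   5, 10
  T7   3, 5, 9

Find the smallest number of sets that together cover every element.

T1, T3, T4, T5, T7 together cover {1, 2, 3, 4, 5, 6, 7, 8, 9, 10, 11, 12} — every element.
No 4 of the 7 sets cover everything (all 35 size-4 selections fall short), so 5 is minimum.

5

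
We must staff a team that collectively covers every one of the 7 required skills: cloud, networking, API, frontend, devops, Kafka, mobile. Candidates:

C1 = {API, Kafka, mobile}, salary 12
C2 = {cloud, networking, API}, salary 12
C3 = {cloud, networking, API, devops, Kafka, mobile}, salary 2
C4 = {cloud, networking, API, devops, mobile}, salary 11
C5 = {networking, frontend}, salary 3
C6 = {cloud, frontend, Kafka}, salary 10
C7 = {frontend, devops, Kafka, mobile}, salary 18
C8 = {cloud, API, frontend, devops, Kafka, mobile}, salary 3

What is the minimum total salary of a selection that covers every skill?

C3, C5 cover every skill at salary 2 + 3 = 5.
Any cover uses at least 2 candidates; among all covering selections none totals below 5.

5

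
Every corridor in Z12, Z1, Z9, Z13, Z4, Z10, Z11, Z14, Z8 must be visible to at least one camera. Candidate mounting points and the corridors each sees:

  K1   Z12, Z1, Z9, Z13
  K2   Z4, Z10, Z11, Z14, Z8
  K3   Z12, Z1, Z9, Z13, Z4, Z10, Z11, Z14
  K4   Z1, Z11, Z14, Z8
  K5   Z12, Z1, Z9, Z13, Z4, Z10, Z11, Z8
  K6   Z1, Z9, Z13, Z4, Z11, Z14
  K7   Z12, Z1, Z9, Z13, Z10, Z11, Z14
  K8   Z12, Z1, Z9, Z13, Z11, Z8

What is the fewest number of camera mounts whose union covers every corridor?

2

K1, K2 together cover {Z12, Z1, Z9, Z13, Z4, Z10, Z11, Z14, Z8} — every corridor.
No single camera mount contains all 9 corridors, so 2 is optimal.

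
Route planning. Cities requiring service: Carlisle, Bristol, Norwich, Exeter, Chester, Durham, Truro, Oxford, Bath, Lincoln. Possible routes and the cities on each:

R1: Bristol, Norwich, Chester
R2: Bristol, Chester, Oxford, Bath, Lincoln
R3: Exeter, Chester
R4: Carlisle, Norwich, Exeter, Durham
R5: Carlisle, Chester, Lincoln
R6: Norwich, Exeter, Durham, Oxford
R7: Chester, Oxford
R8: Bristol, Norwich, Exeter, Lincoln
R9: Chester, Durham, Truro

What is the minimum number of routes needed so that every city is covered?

3

R2, R4, R9 together cover {Carlisle, Bristol, Norwich, Exeter, Chester, Durham, Truro, Oxford, Bath, Lincoln} — every city.
No 2 of the 9 routes cover everything (all 36 pairs fall short), so 3 is minimum.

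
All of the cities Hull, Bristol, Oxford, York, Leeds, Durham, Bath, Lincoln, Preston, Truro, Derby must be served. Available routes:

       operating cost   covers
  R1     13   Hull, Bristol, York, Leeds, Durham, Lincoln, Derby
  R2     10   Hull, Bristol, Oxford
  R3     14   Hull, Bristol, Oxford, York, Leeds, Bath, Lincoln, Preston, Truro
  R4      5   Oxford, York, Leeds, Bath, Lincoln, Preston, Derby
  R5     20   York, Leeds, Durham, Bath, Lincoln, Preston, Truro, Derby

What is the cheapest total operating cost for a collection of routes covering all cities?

27

R1, R3 cover every city at operating cost 13 + 14 = 27.
Any cover uses at least 2 routes; among all covering selections none totals below 27.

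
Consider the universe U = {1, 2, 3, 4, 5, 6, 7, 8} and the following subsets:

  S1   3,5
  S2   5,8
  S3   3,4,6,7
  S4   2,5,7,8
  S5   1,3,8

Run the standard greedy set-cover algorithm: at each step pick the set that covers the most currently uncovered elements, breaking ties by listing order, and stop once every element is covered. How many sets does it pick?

3

Pick 1: S3 covers 4 new elements (3, 4, 6, 7).
Pick 2: S4 covers 3 new elements (2, 5, 8).
Pick 3: S5 covers 1 new elements (1).
Greedy uses 3 sets.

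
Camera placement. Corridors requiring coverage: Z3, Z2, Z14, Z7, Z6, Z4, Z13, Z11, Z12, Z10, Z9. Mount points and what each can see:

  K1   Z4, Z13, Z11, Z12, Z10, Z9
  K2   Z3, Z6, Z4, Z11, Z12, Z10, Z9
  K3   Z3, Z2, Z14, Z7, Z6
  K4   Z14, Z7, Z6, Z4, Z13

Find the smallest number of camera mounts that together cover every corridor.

2

K1, K3 together cover {Z3, Z2, Z14, Z7, Z6, Z4, Z13, Z11, Z12, Z10, Z9} — every corridor.
No single camera mount contains all 11 corridors, so 2 is optimal.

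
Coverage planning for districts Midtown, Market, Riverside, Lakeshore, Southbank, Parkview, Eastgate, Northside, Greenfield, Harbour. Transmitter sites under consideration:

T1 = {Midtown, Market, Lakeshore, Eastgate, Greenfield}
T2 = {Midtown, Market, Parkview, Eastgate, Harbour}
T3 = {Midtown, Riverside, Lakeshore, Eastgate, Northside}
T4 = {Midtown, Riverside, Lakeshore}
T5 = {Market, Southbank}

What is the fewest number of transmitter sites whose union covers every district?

T1, T2, T3, T5 together cover {Midtown, Market, Riverside, Lakeshore, Southbank, Parkview, Eastgate, Northside, Greenfield, Harbour} — every district.
No 3 of the 5 transmitter sites cover everything (all 10 triples fall short), so 4 is minimum.

4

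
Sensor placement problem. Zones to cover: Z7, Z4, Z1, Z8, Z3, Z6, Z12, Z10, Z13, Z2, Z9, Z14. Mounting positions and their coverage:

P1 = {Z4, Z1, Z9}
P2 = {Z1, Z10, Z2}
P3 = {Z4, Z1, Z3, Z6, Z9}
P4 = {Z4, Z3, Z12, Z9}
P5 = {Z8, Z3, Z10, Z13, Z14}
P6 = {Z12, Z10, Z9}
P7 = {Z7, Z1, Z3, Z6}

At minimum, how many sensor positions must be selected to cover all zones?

P2, P4, P5, P7 together cover {Z7, Z4, Z1, Z8, Z3, Z6, Z12, Z10, Z13, Z2, Z9, Z14} — every zone.
No 3 of the 7 sensor positions cover everything (all 35 triples fall short), so 4 is minimum.
Greedy (largest uncovered first) would take P3, P5, P2, P4, P7 — 5 sensor positions — but 4 suffice.

4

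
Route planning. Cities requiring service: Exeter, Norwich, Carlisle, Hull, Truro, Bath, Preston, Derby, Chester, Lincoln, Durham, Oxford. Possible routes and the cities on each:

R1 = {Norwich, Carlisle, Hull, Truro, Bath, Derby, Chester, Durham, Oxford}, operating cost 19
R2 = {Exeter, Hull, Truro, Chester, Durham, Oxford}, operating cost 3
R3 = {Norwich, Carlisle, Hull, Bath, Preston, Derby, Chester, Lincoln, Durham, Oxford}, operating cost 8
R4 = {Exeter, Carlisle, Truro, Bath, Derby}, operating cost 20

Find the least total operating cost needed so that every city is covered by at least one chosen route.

11

R2, R3 cover every city at operating cost 3 + 8 = 11.
Any cover uses at least 2 routes; among all covering selections none totals below 11.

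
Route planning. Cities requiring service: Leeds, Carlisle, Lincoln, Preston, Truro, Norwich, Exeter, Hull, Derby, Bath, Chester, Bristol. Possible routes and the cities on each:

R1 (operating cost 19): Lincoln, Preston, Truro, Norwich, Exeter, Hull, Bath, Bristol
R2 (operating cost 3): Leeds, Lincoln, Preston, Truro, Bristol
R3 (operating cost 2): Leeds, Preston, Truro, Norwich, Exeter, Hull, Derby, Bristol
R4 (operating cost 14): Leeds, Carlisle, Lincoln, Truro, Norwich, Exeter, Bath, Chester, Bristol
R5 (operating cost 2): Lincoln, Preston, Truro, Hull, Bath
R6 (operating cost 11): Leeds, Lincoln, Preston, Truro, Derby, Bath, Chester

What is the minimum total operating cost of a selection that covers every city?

16

R3, R4 cover every city at operating cost 2 + 14 = 16.
Any cover uses at least 2 routes; among all covering selections none totals below 16.
Greedy by coverage-per-operating cost would pick R3, R5, R4 for 18 — worse than the optimum 16.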